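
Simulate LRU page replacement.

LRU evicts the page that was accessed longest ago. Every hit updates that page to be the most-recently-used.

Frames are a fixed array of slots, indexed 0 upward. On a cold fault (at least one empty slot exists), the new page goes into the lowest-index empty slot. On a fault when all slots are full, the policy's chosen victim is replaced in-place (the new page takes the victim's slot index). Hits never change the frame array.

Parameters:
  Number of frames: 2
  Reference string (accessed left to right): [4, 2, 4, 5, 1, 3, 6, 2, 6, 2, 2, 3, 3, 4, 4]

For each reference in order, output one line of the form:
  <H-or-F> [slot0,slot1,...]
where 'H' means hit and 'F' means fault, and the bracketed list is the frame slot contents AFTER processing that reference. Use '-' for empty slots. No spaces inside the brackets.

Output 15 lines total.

F [4,-]
F [4,2]
H [4,2]
F [4,5]
F [1,5]
F [1,3]
F [6,3]
F [6,2]
H [6,2]
H [6,2]
H [6,2]
F [3,2]
H [3,2]
F [3,4]
H [3,4]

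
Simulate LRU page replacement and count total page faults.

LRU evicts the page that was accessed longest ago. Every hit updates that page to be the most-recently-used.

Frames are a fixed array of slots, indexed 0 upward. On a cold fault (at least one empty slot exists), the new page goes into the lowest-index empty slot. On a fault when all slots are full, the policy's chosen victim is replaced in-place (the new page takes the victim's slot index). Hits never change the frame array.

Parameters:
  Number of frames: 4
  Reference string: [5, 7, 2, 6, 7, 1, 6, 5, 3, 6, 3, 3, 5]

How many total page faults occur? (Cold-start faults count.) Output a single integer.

Answer: 7

Derivation:
Step 0: ref 5 → FAULT, frames=[5,-,-,-]
Step 1: ref 7 → FAULT, frames=[5,7,-,-]
Step 2: ref 2 → FAULT, frames=[5,7,2,-]
Step 3: ref 6 → FAULT, frames=[5,7,2,6]
Step 4: ref 7 → HIT, frames=[5,7,2,6]
Step 5: ref 1 → FAULT (evict 5), frames=[1,7,2,6]
Step 6: ref 6 → HIT, frames=[1,7,2,6]
Step 7: ref 5 → FAULT (evict 2), frames=[1,7,5,6]
Step 8: ref 3 → FAULT (evict 7), frames=[1,3,5,6]
Step 9: ref 6 → HIT, frames=[1,3,5,6]
Step 10: ref 3 → HIT, frames=[1,3,5,6]
Step 11: ref 3 → HIT, frames=[1,3,5,6]
Step 12: ref 5 → HIT, frames=[1,3,5,6]
Total faults: 7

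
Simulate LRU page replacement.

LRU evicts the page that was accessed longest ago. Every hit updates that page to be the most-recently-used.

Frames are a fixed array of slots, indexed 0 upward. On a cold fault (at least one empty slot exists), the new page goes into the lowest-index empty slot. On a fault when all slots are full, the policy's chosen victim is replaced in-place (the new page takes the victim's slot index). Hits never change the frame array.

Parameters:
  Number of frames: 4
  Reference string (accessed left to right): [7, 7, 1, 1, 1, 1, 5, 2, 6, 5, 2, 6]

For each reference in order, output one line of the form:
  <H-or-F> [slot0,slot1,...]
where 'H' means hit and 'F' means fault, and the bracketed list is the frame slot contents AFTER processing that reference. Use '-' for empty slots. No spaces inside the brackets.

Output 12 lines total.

F [7,-,-,-]
H [7,-,-,-]
F [7,1,-,-]
H [7,1,-,-]
H [7,1,-,-]
H [7,1,-,-]
F [7,1,5,-]
F [7,1,5,2]
F [6,1,5,2]
H [6,1,5,2]
H [6,1,5,2]
H [6,1,5,2]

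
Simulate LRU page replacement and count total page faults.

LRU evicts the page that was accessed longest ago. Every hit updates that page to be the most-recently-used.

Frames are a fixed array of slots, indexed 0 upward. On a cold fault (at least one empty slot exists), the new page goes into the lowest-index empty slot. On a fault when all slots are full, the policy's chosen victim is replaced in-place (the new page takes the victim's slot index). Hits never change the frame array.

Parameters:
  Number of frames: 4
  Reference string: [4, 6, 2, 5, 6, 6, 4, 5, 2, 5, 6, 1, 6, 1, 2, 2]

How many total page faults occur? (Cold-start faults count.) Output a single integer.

Step 0: ref 4 → FAULT, frames=[4,-,-,-]
Step 1: ref 6 → FAULT, frames=[4,6,-,-]
Step 2: ref 2 → FAULT, frames=[4,6,2,-]
Step 3: ref 5 → FAULT, frames=[4,6,2,5]
Step 4: ref 6 → HIT, frames=[4,6,2,5]
Step 5: ref 6 → HIT, frames=[4,6,2,5]
Step 6: ref 4 → HIT, frames=[4,6,2,5]
Step 7: ref 5 → HIT, frames=[4,6,2,5]
Step 8: ref 2 → HIT, frames=[4,6,2,5]
Step 9: ref 5 → HIT, frames=[4,6,2,5]
Step 10: ref 6 → HIT, frames=[4,6,2,5]
Step 11: ref 1 → FAULT (evict 4), frames=[1,6,2,5]
Step 12: ref 6 → HIT, frames=[1,6,2,5]
Step 13: ref 1 → HIT, frames=[1,6,2,5]
Step 14: ref 2 → HIT, frames=[1,6,2,5]
Step 15: ref 2 → HIT, frames=[1,6,2,5]
Total faults: 5

Answer: 5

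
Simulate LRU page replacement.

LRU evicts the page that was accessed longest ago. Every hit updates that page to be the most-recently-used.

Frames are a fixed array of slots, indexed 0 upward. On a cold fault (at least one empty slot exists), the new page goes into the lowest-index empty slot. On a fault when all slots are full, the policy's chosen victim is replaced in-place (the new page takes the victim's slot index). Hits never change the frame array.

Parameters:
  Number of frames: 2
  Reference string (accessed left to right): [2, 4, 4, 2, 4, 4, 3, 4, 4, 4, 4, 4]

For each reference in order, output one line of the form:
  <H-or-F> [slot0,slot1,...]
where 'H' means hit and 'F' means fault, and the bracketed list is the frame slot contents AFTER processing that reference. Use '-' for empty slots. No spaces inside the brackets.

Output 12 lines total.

F [2,-]
F [2,4]
H [2,4]
H [2,4]
H [2,4]
H [2,4]
F [3,4]
H [3,4]
H [3,4]
H [3,4]
H [3,4]
H [3,4]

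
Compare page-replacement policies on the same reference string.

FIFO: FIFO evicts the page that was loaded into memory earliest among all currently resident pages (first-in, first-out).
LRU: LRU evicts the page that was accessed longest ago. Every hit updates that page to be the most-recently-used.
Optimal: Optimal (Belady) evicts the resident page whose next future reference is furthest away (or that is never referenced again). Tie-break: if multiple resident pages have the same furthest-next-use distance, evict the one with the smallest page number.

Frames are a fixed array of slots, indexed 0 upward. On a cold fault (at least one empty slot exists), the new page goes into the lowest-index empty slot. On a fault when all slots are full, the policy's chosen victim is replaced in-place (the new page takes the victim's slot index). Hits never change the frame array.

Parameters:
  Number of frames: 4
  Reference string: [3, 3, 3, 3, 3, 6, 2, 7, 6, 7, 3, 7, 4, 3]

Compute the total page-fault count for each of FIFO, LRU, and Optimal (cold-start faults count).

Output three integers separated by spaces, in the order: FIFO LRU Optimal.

--- FIFO ---
  step 0: ref 3 -> FAULT, frames=[3,-,-,-] (faults so far: 1)
  step 1: ref 3 -> HIT, frames=[3,-,-,-] (faults so far: 1)
  step 2: ref 3 -> HIT, frames=[3,-,-,-] (faults so far: 1)
  step 3: ref 3 -> HIT, frames=[3,-,-,-] (faults so far: 1)
  step 4: ref 3 -> HIT, frames=[3,-,-,-] (faults so far: 1)
  step 5: ref 6 -> FAULT, frames=[3,6,-,-] (faults so far: 2)
  step 6: ref 2 -> FAULT, frames=[3,6,2,-] (faults so far: 3)
  step 7: ref 7 -> FAULT, frames=[3,6,2,7] (faults so far: 4)
  step 8: ref 6 -> HIT, frames=[3,6,2,7] (faults so far: 4)
  step 9: ref 7 -> HIT, frames=[3,6,2,7] (faults so far: 4)
  step 10: ref 3 -> HIT, frames=[3,6,2,7] (faults so far: 4)
  step 11: ref 7 -> HIT, frames=[3,6,2,7] (faults so far: 4)
  step 12: ref 4 -> FAULT, evict 3, frames=[4,6,2,7] (faults so far: 5)
  step 13: ref 3 -> FAULT, evict 6, frames=[4,3,2,7] (faults so far: 6)
  FIFO total faults: 6
--- LRU ---
  step 0: ref 3 -> FAULT, frames=[3,-,-,-] (faults so far: 1)
  step 1: ref 3 -> HIT, frames=[3,-,-,-] (faults so far: 1)
  step 2: ref 3 -> HIT, frames=[3,-,-,-] (faults so far: 1)
  step 3: ref 3 -> HIT, frames=[3,-,-,-] (faults so far: 1)
  step 4: ref 3 -> HIT, frames=[3,-,-,-] (faults so far: 1)
  step 5: ref 6 -> FAULT, frames=[3,6,-,-] (faults so far: 2)
  step 6: ref 2 -> FAULT, frames=[3,6,2,-] (faults so far: 3)
  step 7: ref 7 -> FAULT, frames=[3,6,2,7] (faults so far: 4)
  step 8: ref 6 -> HIT, frames=[3,6,2,7] (faults so far: 4)
  step 9: ref 7 -> HIT, frames=[3,6,2,7] (faults so far: 4)
  step 10: ref 3 -> HIT, frames=[3,6,2,7] (faults so far: 4)
  step 11: ref 7 -> HIT, frames=[3,6,2,7] (faults so far: 4)
  step 12: ref 4 -> FAULT, evict 2, frames=[3,6,4,7] (faults so far: 5)
  step 13: ref 3 -> HIT, frames=[3,6,4,7] (faults so far: 5)
  LRU total faults: 5
--- Optimal ---
  step 0: ref 3 -> FAULT, frames=[3,-,-,-] (faults so far: 1)
  step 1: ref 3 -> HIT, frames=[3,-,-,-] (faults so far: 1)
  step 2: ref 3 -> HIT, frames=[3,-,-,-] (faults so far: 1)
  step 3: ref 3 -> HIT, frames=[3,-,-,-] (faults so far: 1)
  step 4: ref 3 -> HIT, frames=[3,-,-,-] (faults so far: 1)
  step 5: ref 6 -> FAULT, frames=[3,6,-,-] (faults so far: 2)
  step 6: ref 2 -> FAULT, frames=[3,6,2,-] (faults so far: 3)
  step 7: ref 7 -> FAULT, frames=[3,6,2,7] (faults so far: 4)
  step 8: ref 6 -> HIT, frames=[3,6,2,7] (faults so far: 4)
  step 9: ref 7 -> HIT, frames=[3,6,2,7] (faults so far: 4)
  step 10: ref 3 -> HIT, frames=[3,6,2,7] (faults so far: 4)
  step 11: ref 7 -> HIT, frames=[3,6,2,7] (faults so far: 4)
  step 12: ref 4 -> FAULT, evict 2, frames=[3,6,4,7] (faults so far: 5)
  step 13: ref 3 -> HIT, frames=[3,6,4,7] (faults so far: 5)
  Optimal total faults: 5

Answer: 6 5 5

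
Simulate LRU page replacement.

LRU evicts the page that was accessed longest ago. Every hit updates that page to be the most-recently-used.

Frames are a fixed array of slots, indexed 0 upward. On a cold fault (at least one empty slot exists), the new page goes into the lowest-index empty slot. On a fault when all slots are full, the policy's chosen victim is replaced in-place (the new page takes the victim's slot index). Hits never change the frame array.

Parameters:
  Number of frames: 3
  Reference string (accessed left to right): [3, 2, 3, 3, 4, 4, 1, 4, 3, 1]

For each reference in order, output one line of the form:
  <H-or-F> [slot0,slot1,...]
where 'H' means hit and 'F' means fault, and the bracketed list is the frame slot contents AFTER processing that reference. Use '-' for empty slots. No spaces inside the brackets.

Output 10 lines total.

F [3,-,-]
F [3,2,-]
H [3,2,-]
H [3,2,-]
F [3,2,4]
H [3,2,4]
F [3,1,4]
H [3,1,4]
H [3,1,4]
H [3,1,4]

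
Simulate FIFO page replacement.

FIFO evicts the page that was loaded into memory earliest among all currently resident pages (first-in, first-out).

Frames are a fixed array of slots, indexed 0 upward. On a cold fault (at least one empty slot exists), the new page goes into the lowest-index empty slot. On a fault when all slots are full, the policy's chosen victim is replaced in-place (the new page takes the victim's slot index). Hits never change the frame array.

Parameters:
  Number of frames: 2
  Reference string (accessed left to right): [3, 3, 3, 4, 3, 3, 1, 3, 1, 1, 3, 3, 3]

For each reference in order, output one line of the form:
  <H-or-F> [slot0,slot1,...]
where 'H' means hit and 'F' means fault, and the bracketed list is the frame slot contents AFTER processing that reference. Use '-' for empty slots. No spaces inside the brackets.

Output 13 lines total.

F [3,-]
H [3,-]
H [3,-]
F [3,4]
H [3,4]
H [3,4]
F [1,4]
F [1,3]
H [1,3]
H [1,3]
H [1,3]
H [1,3]
H [1,3]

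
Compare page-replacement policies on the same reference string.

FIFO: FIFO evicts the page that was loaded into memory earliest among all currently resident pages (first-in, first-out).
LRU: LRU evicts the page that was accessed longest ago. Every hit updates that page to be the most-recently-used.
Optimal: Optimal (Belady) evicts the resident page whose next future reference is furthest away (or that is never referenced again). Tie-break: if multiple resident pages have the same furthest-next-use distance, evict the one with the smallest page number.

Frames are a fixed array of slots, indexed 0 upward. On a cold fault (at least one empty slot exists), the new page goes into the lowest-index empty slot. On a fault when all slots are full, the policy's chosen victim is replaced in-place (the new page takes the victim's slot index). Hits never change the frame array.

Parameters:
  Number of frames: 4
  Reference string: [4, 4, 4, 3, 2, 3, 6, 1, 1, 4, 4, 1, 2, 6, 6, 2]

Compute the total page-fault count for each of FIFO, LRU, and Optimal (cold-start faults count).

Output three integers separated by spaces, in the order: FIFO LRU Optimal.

--- FIFO ---
  step 0: ref 4 -> FAULT, frames=[4,-,-,-] (faults so far: 1)
  step 1: ref 4 -> HIT, frames=[4,-,-,-] (faults so far: 1)
  step 2: ref 4 -> HIT, frames=[4,-,-,-] (faults so far: 1)
  step 3: ref 3 -> FAULT, frames=[4,3,-,-] (faults so far: 2)
  step 4: ref 2 -> FAULT, frames=[4,3,2,-] (faults so far: 3)
  step 5: ref 3 -> HIT, frames=[4,3,2,-] (faults so far: 3)
  step 6: ref 6 -> FAULT, frames=[4,3,2,6] (faults so far: 4)
  step 7: ref 1 -> FAULT, evict 4, frames=[1,3,2,6] (faults so far: 5)
  step 8: ref 1 -> HIT, frames=[1,3,2,6] (faults so far: 5)
  step 9: ref 4 -> FAULT, evict 3, frames=[1,4,2,6] (faults so far: 6)
  step 10: ref 4 -> HIT, frames=[1,4,2,6] (faults so far: 6)
  step 11: ref 1 -> HIT, frames=[1,4,2,6] (faults so far: 6)
  step 12: ref 2 -> HIT, frames=[1,4,2,6] (faults so far: 6)
  step 13: ref 6 -> HIT, frames=[1,4,2,6] (faults so far: 6)
  step 14: ref 6 -> HIT, frames=[1,4,2,6] (faults so far: 6)
  step 15: ref 2 -> HIT, frames=[1,4,2,6] (faults so far: 6)
  FIFO total faults: 6
--- LRU ---
  step 0: ref 4 -> FAULT, frames=[4,-,-,-] (faults so far: 1)
  step 1: ref 4 -> HIT, frames=[4,-,-,-] (faults so far: 1)
  step 2: ref 4 -> HIT, frames=[4,-,-,-] (faults so far: 1)
  step 3: ref 3 -> FAULT, frames=[4,3,-,-] (faults so far: 2)
  step 4: ref 2 -> FAULT, frames=[4,3,2,-] (faults so far: 3)
  step 5: ref 3 -> HIT, frames=[4,3,2,-] (faults so far: 3)
  step 6: ref 6 -> FAULT, frames=[4,3,2,6] (faults so far: 4)
  step 7: ref 1 -> FAULT, evict 4, frames=[1,3,2,6] (faults so far: 5)
  step 8: ref 1 -> HIT, frames=[1,3,2,6] (faults so far: 5)
  step 9: ref 4 -> FAULT, evict 2, frames=[1,3,4,6] (faults so far: 6)
  step 10: ref 4 -> HIT, frames=[1,3,4,6] (faults so far: 6)
  step 11: ref 1 -> HIT, frames=[1,3,4,6] (faults so far: 6)
  step 12: ref 2 -> FAULT, evict 3, frames=[1,2,4,6] (faults so far: 7)
  step 13: ref 6 -> HIT, frames=[1,2,4,6] (faults so far: 7)
  step 14: ref 6 -> HIT, frames=[1,2,4,6] (faults so far: 7)
  step 15: ref 2 -> HIT, frames=[1,2,4,6] (faults so far: 7)
  LRU total faults: 7
--- Optimal ---
  step 0: ref 4 -> FAULT, frames=[4,-,-,-] (faults so far: 1)
  step 1: ref 4 -> HIT, frames=[4,-,-,-] (faults so far: 1)
  step 2: ref 4 -> HIT, frames=[4,-,-,-] (faults so far: 1)
  step 3: ref 3 -> FAULT, frames=[4,3,-,-] (faults so far: 2)
  step 4: ref 2 -> FAULT, frames=[4,3,2,-] (faults so far: 3)
  step 5: ref 3 -> HIT, frames=[4,3,2,-] (faults so far: 3)
  step 6: ref 6 -> FAULT, frames=[4,3,2,6] (faults so far: 4)
  step 7: ref 1 -> FAULT, evict 3, frames=[4,1,2,6] (faults so far: 5)
  step 8: ref 1 -> HIT, frames=[4,1,2,6] (faults so far: 5)
  step 9: ref 4 -> HIT, frames=[4,1,2,6] (faults so far: 5)
  step 10: ref 4 -> HIT, frames=[4,1,2,6] (faults so far: 5)
  step 11: ref 1 -> HIT, frames=[4,1,2,6] (faults so far: 5)
  step 12: ref 2 -> HIT, frames=[4,1,2,6] (faults so far: 5)
  step 13: ref 6 -> HIT, frames=[4,1,2,6] (faults so far: 5)
  step 14: ref 6 -> HIT, frames=[4,1,2,6] (faults so far: 5)
  step 15: ref 2 -> HIT, frames=[4,1,2,6] (faults so far: 5)
  Optimal total faults: 5

Answer: 6 7 5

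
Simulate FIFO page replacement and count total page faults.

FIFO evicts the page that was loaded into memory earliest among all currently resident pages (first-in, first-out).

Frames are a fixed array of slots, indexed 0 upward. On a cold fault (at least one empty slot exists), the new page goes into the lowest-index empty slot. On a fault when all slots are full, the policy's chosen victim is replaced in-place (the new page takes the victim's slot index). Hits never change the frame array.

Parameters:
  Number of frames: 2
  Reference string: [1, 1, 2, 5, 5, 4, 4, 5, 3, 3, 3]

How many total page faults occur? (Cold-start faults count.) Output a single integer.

Step 0: ref 1 → FAULT, frames=[1,-]
Step 1: ref 1 → HIT, frames=[1,-]
Step 2: ref 2 → FAULT, frames=[1,2]
Step 3: ref 5 → FAULT (evict 1), frames=[5,2]
Step 4: ref 5 → HIT, frames=[5,2]
Step 5: ref 4 → FAULT (evict 2), frames=[5,4]
Step 6: ref 4 → HIT, frames=[5,4]
Step 7: ref 5 → HIT, frames=[5,4]
Step 8: ref 3 → FAULT (evict 5), frames=[3,4]
Step 9: ref 3 → HIT, frames=[3,4]
Step 10: ref 3 → HIT, frames=[3,4]
Total faults: 5

Answer: 5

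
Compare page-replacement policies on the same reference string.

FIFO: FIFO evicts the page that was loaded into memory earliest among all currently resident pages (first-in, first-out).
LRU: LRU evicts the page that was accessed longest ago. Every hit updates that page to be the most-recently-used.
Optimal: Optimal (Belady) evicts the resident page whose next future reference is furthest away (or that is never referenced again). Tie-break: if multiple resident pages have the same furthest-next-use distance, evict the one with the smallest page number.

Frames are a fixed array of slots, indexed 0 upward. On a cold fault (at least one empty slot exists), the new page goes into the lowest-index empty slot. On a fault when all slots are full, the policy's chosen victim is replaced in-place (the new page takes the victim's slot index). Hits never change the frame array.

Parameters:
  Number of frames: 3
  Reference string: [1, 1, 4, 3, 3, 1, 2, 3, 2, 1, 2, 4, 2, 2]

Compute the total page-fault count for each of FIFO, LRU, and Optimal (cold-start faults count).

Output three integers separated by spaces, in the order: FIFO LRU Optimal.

Answer: 6 5 5

Derivation:
--- FIFO ---
  step 0: ref 1 -> FAULT, frames=[1,-,-] (faults so far: 1)
  step 1: ref 1 -> HIT, frames=[1,-,-] (faults so far: 1)
  step 2: ref 4 -> FAULT, frames=[1,4,-] (faults so far: 2)
  step 3: ref 3 -> FAULT, frames=[1,4,3] (faults so far: 3)
  step 4: ref 3 -> HIT, frames=[1,4,3] (faults so far: 3)
  step 5: ref 1 -> HIT, frames=[1,4,3] (faults so far: 3)
  step 6: ref 2 -> FAULT, evict 1, frames=[2,4,3] (faults so far: 4)
  step 7: ref 3 -> HIT, frames=[2,4,3] (faults so far: 4)
  step 8: ref 2 -> HIT, frames=[2,4,3] (faults so far: 4)
  step 9: ref 1 -> FAULT, evict 4, frames=[2,1,3] (faults so far: 5)
  step 10: ref 2 -> HIT, frames=[2,1,3] (faults so far: 5)
  step 11: ref 4 -> FAULT, evict 3, frames=[2,1,4] (faults so far: 6)
  step 12: ref 2 -> HIT, frames=[2,1,4] (faults so far: 6)
  step 13: ref 2 -> HIT, frames=[2,1,4] (faults so far: 6)
  FIFO total faults: 6
--- LRU ---
  step 0: ref 1 -> FAULT, frames=[1,-,-] (faults so far: 1)
  step 1: ref 1 -> HIT, frames=[1,-,-] (faults so far: 1)
  step 2: ref 4 -> FAULT, frames=[1,4,-] (faults so far: 2)
  step 3: ref 3 -> FAULT, frames=[1,4,3] (faults so far: 3)
  step 4: ref 3 -> HIT, frames=[1,4,3] (faults so far: 3)
  step 5: ref 1 -> HIT, frames=[1,4,3] (faults so far: 3)
  step 6: ref 2 -> FAULT, evict 4, frames=[1,2,3] (faults so far: 4)
  step 7: ref 3 -> HIT, frames=[1,2,3] (faults so far: 4)
  step 8: ref 2 -> HIT, frames=[1,2,3] (faults so far: 4)
  step 9: ref 1 -> HIT, frames=[1,2,3] (faults so far: 4)
  step 10: ref 2 -> HIT, frames=[1,2,3] (faults so far: 4)
  step 11: ref 4 -> FAULT, evict 3, frames=[1,2,4] (faults so far: 5)
  step 12: ref 2 -> HIT, frames=[1,2,4] (faults so far: 5)
  step 13: ref 2 -> HIT, frames=[1,2,4] (faults so far: 5)
  LRU total faults: 5
--- Optimal ---
  step 0: ref 1 -> FAULT, frames=[1,-,-] (faults so far: 1)
  step 1: ref 1 -> HIT, frames=[1,-,-] (faults so far: 1)
  step 2: ref 4 -> FAULT, frames=[1,4,-] (faults so far: 2)
  step 3: ref 3 -> FAULT, frames=[1,4,3] (faults so far: 3)
  step 4: ref 3 -> HIT, frames=[1,4,3] (faults so far: 3)
  step 5: ref 1 -> HIT, frames=[1,4,3] (faults so far: 3)
  step 6: ref 2 -> FAULT, evict 4, frames=[1,2,3] (faults so far: 4)
  step 7: ref 3 -> HIT, frames=[1,2,3] (faults so far: 4)
  step 8: ref 2 -> HIT, frames=[1,2,3] (faults so far: 4)
  step 9: ref 1 -> HIT, frames=[1,2,3] (faults so far: 4)
  step 10: ref 2 -> HIT, frames=[1,2,3] (faults so far: 4)
  step 11: ref 4 -> FAULT, evict 1, frames=[4,2,3] (faults so far: 5)
  step 12: ref 2 -> HIT, frames=[4,2,3] (faults so far: 5)
  step 13: ref 2 -> HIT, frames=[4,2,3] (faults so far: 5)
  Optimal total faults: 5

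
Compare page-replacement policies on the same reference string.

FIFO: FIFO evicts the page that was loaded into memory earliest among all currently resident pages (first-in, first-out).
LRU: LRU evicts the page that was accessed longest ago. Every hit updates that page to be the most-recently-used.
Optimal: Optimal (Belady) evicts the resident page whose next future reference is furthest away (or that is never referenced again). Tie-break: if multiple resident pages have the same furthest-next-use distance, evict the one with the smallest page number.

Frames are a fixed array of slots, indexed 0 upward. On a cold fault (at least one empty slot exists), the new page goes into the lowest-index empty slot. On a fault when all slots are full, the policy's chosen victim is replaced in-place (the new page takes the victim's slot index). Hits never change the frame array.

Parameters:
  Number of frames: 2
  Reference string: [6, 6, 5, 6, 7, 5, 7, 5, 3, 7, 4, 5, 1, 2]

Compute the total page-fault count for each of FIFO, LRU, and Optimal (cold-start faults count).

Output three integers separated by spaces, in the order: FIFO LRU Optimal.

Answer: 8 10 8

Derivation:
--- FIFO ---
  step 0: ref 6 -> FAULT, frames=[6,-] (faults so far: 1)
  step 1: ref 6 -> HIT, frames=[6,-] (faults so far: 1)
  step 2: ref 5 -> FAULT, frames=[6,5] (faults so far: 2)
  step 3: ref 6 -> HIT, frames=[6,5] (faults so far: 2)
  step 4: ref 7 -> FAULT, evict 6, frames=[7,5] (faults so far: 3)
  step 5: ref 5 -> HIT, frames=[7,5] (faults so far: 3)
  step 6: ref 7 -> HIT, frames=[7,5] (faults so far: 3)
  step 7: ref 5 -> HIT, frames=[7,5] (faults so far: 3)
  step 8: ref 3 -> FAULT, evict 5, frames=[7,3] (faults so far: 4)
  step 9: ref 7 -> HIT, frames=[7,3] (faults so far: 4)
  step 10: ref 4 -> FAULT, evict 7, frames=[4,3] (faults so far: 5)
  step 11: ref 5 -> FAULT, evict 3, frames=[4,5] (faults so far: 6)
  step 12: ref 1 -> FAULT, evict 4, frames=[1,5] (faults so far: 7)
  step 13: ref 2 -> FAULT, evict 5, frames=[1,2] (faults so far: 8)
  FIFO total faults: 8
--- LRU ---
  step 0: ref 6 -> FAULT, frames=[6,-] (faults so far: 1)
  step 1: ref 6 -> HIT, frames=[6,-] (faults so far: 1)
  step 2: ref 5 -> FAULT, frames=[6,5] (faults so far: 2)
  step 3: ref 6 -> HIT, frames=[6,5] (faults so far: 2)
  step 4: ref 7 -> FAULT, evict 5, frames=[6,7] (faults so far: 3)
  step 5: ref 5 -> FAULT, evict 6, frames=[5,7] (faults so far: 4)
  step 6: ref 7 -> HIT, frames=[5,7] (faults so far: 4)
  step 7: ref 5 -> HIT, frames=[5,7] (faults so far: 4)
  step 8: ref 3 -> FAULT, evict 7, frames=[5,3] (faults so far: 5)
  step 9: ref 7 -> FAULT, evict 5, frames=[7,3] (faults so far: 6)
  step 10: ref 4 -> FAULT, evict 3, frames=[7,4] (faults so far: 7)
  step 11: ref 5 -> FAULT, evict 7, frames=[5,4] (faults so far: 8)
  step 12: ref 1 -> FAULT, evict 4, frames=[5,1] (faults so far: 9)
  step 13: ref 2 -> FAULT, evict 5, frames=[2,1] (faults so far: 10)
  LRU total faults: 10
--- Optimal ---
  step 0: ref 6 -> FAULT, frames=[6,-] (faults so far: 1)
  step 1: ref 6 -> HIT, frames=[6,-] (faults so far: 1)
  step 2: ref 5 -> FAULT, frames=[6,5] (faults so far: 2)
  step 3: ref 6 -> HIT, frames=[6,5] (faults so far: 2)
  step 4: ref 7 -> FAULT, evict 6, frames=[7,5] (faults so far: 3)
  step 5: ref 5 -> HIT, frames=[7,5] (faults so far: 3)
  step 6: ref 7 -> HIT, frames=[7,5] (faults so far: 3)
  step 7: ref 5 -> HIT, frames=[7,5] (faults so far: 3)
  step 8: ref 3 -> FAULT, evict 5, frames=[7,3] (faults so far: 4)
  step 9: ref 7 -> HIT, frames=[7,3] (faults so far: 4)
  step 10: ref 4 -> FAULT, evict 3, frames=[7,4] (faults so far: 5)
  step 11: ref 5 -> FAULT, evict 4, frames=[7,5] (faults so far: 6)
  step 12: ref 1 -> FAULT, evict 5, frames=[7,1] (faults so far: 7)
  step 13: ref 2 -> FAULT, evict 1, frames=[7,2] (faults so far: 8)
  Optimal total faults: 8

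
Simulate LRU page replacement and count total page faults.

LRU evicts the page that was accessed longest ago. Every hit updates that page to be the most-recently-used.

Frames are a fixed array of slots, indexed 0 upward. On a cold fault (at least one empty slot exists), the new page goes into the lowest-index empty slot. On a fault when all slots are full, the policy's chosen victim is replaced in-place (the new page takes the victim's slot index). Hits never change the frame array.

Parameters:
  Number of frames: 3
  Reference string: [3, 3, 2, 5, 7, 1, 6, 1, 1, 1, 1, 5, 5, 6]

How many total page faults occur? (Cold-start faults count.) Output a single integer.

Answer: 7

Derivation:
Step 0: ref 3 → FAULT, frames=[3,-,-]
Step 1: ref 3 → HIT, frames=[3,-,-]
Step 2: ref 2 → FAULT, frames=[3,2,-]
Step 3: ref 5 → FAULT, frames=[3,2,5]
Step 4: ref 7 → FAULT (evict 3), frames=[7,2,5]
Step 5: ref 1 → FAULT (evict 2), frames=[7,1,5]
Step 6: ref 6 → FAULT (evict 5), frames=[7,1,6]
Step 7: ref 1 → HIT, frames=[7,1,6]
Step 8: ref 1 → HIT, frames=[7,1,6]
Step 9: ref 1 → HIT, frames=[7,1,6]
Step 10: ref 1 → HIT, frames=[7,1,6]
Step 11: ref 5 → FAULT (evict 7), frames=[5,1,6]
Step 12: ref 5 → HIT, frames=[5,1,6]
Step 13: ref 6 → HIT, frames=[5,1,6]
Total faults: 7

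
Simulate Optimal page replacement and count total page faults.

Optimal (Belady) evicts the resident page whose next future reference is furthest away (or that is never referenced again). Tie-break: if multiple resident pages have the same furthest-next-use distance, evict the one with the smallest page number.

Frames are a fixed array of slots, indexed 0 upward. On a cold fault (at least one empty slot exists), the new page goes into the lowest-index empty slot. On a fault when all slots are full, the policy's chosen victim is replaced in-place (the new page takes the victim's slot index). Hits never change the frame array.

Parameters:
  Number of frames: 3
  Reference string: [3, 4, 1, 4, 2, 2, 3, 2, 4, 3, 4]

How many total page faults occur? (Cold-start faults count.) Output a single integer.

Answer: 4

Derivation:
Step 0: ref 3 → FAULT, frames=[3,-,-]
Step 1: ref 4 → FAULT, frames=[3,4,-]
Step 2: ref 1 → FAULT, frames=[3,4,1]
Step 3: ref 4 → HIT, frames=[3,4,1]
Step 4: ref 2 → FAULT (evict 1), frames=[3,4,2]
Step 5: ref 2 → HIT, frames=[3,4,2]
Step 6: ref 3 → HIT, frames=[3,4,2]
Step 7: ref 2 → HIT, frames=[3,4,2]
Step 8: ref 4 → HIT, frames=[3,4,2]
Step 9: ref 3 → HIT, frames=[3,4,2]
Step 10: ref 4 → HIT, frames=[3,4,2]
Total faults: 4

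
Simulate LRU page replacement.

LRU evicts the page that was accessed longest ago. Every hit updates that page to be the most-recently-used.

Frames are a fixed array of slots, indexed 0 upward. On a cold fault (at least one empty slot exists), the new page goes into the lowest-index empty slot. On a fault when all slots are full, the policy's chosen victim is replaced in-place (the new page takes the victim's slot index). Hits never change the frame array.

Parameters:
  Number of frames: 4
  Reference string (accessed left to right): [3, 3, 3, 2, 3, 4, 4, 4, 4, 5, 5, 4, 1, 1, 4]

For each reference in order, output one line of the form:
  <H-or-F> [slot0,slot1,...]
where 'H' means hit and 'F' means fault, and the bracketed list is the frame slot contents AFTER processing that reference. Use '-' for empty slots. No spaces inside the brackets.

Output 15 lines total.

F [3,-,-,-]
H [3,-,-,-]
H [3,-,-,-]
F [3,2,-,-]
H [3,2,-,-]
F [3,2,4,-]
H [3,2,4,-]
H [3,2,4,-]
H [3,2,4,-]
F [3,2,4,5]
H [3,2,4,5]
H [3,2,4,5]
F [3,1,4,5]
H [3,1,4,5]
H [3,1,4,5]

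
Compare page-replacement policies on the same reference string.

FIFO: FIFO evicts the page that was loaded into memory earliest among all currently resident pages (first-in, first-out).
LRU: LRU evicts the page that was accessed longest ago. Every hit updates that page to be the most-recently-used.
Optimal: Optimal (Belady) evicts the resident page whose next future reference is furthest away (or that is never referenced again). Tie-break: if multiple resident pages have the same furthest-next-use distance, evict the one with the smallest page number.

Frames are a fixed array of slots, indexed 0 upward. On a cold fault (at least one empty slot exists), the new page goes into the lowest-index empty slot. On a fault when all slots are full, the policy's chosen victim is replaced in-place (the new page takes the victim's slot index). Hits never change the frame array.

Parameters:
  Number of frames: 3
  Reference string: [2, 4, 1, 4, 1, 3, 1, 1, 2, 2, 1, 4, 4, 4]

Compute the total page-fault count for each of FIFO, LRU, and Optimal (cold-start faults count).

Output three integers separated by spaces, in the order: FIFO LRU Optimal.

Answer: 6 6 5

Derivation:
--- FIFO ---
  step 0: ref 2 -> FAULT, frames=[2,-,-] (faults so far: 1)
  step 1: ref 4 -> FAULT, frames=[2,4,-] (faults so far: 2)
  step 2: ref 1 -> FAULT, frames=[2,4,1] (faults so far: 3)
  step 3: ref 4 -> HIT, frames=[2,4,1] (faults so far: 3)
  step 4: ref 1 -> HIT, frames=[2,4,1] (faults so far: 3)
  step 5: ref 3 -> FAULT, evict 2, frames=[3,4,1] (faults so far: 4)
  step 6: ref 1 -> HIT, frames=[3,4,1] (faults so far: 4)
  step 7: ref 1 -> HIT, frames=[3,4,1] (faults so far: 4)
  step 8: ref 2 -> FAULT, evict 4, frames=[3,2,1] (faults so far: 5)
  step 9: ref 2 -> HIT, frames=[3,2,1] (faults so far: 5)
  step 10: ref 1 -> HIT, frames=[3,2,1] (faults so far: 5)
  step 11: ref 4 -> FAULT, evict 1, frames=[3,2,4] (faults so far: 6)
  step 12: ref 4 -> HIT, frames=[3,2,4] (faults so far: 6)
  step 13: ref 4 -> HIT, frames=[3,2,4] (faults so far: 6)
  FIFO total faults: 6
--- LRU ---
  step 0: ref 2 -> FAULT, frames=[2,-,-] (faults so far: 1)
  step 1: ref 4 -> FAULT, frames=[2,4,-] (faults so far: 2)
  step 2: ref 1 -> FAULT, frames=[2,4,1] (faults so far: 3)
  step 3: ref 4 -> HIT, frames=[2,4,1] (faults so far: 3)
  step 4: ref 1 -> HIT, frames=[2,4,1] (faults so far: 3)
  step 5: ref 3 -> FAULT, evict 2, frames=[3,4,1] (faults so far: 4)
  step 6: ref 1 -> HIT, frames=[3,4,1] (faults so far: 4)
  step 7: ref 1 -> HIT, frames=[3,4,1] (faults so far: 4)
  step 8: ref 2 -> FAULT, evict 4, frames=[3,2,1] (faults so far: 5)
  step 9: ref 2 -> HIT, frames=[3,2,1] (faults so far: 5)
  step 10: ref 1 -> HIT, frames=[3,2,1] (faults so far: 5)
  step 11: ref 4 -> FAULT, evict 3, frames=[4,2,1] (faults so far: 6)
  step 12: ref 4 -> HIT, frames=[4,2,1] (faults so far: 6)
  step 13: ref 4 -> HIT, frames=[4,2,1] (faults so far: 6)
  LRU total faults: 6
--- Optimal ---
  step 0: ref 2 -> FAULT, frames=[2,-,-] (faults so far: 1)
  step 1: ref 4 -> FAULT, frames=[2,4,-] (faults so far: 2)
  step 2: ref 1 -> FAULT, frames=[2,4,1] (faults so far: 3)
  step 3: ref 4 -> HIT, frames=[2,4,1] (faults so far: 3)
  step 4: ref 1 -> HIT, frames=[2,4,1] (faults so far: 3)
  step 5: ref 3 -> FAULT, evict 4, frames=[2,3,1] (faults so far: 4)
  step 6: ref 1 -> HIT, frames=[2,3,1] (faults so far: 4)
  step 7: ref 1 -> HIT, frames=[2,3,1] (faults so far: 4)
  step 8: ref 2 -> HIT, frames=[2,3,1] (faults so far: 4)
  step 9: ref 2 -> HIT, frames=[2,3,1] (faults so far: 4)
  step 10: ref 1 -> HIT, frames=[2,3,1] (faults so far: 4)
  step 11: ref 4 -> FAULT, evict 1, frames=[2,3,4] (faults so far: 5)
  step 12: ref 4 -> HIT, frames=[2,3,4] (faults so far: 5)
  step 13: ref 4 -> HIT, frames=[2,3,4] (faults so far: 5)
  Optimal total faults: 5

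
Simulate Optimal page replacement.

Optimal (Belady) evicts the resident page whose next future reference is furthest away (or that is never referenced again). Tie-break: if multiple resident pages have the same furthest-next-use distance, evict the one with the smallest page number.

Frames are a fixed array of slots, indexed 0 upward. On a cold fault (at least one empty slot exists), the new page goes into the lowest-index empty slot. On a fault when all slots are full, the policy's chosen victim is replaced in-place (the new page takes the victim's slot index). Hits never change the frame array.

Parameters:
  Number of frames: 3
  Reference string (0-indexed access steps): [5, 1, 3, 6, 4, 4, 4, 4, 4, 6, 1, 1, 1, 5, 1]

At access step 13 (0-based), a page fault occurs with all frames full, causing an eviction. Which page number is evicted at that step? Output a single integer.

Step 0: ref 5 -> FAULT, frames=[5,-,-]
Step 1: ref 1 -> FAULT, frames=[5,1,-]
Step 2: ref 3 -> FAULT, frames=[5,1,3]
Step 3: ref 6 -> FAULT, evict 3, frames=[5,1,6]
Step 4: ref 4 -> FAULT, evict 5, frames=[4,1,6]
Step 5: ref 4 -> HIT, frames=[4,1,6]
Step 6: ref 4 -> HIT, frames=[4,1,6]
Step 7: ref 4 -> HIT, frames=[4,1,6]
Step 8: ref 4 -> HIT, frames=[4,1,6]
Step 9: ref 6 -> HIT, frames=[4,1,6]
Step 10: ref 1 -> HIT, frames=[4,1,6]
Step 11: ref 1 -> HIT, frames=[4,1,6]
Step 12: ref 1 -> HIT, frames=[4,1,6]
Step 13: ref 5 -> FAULT, evict 4, frames=[5,1,6]
At step 13: evicted page 4

Answer: 4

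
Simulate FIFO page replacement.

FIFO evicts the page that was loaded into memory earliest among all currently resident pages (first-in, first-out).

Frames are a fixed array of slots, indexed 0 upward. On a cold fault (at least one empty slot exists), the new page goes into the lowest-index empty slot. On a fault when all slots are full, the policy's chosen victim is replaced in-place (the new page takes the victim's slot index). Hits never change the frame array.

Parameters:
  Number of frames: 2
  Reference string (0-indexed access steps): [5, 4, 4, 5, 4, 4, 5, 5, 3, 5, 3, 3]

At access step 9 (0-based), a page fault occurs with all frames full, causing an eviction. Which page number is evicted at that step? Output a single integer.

Step 0: ref 5 -> FAULT, frames=[5,-]
Step 1: ref 4 -> FAULT, frames=[5,4]
Step 2: ref 4 -> HIT, frames=[5,4]
Step 3: ref 5 -> HIT, frames=[5,4]
Step 4: ref 4 -> HIT, frames=[5,4]
Step 5: ref 4 -> HIT, frames=[5,4]
Step 6: ref 5 -> HIT, frames=[5,4]
Step 7: ref 5 -> HIT, frames=[5,4]
Step 8: ref 3 -> FAULT, evict 5, frames=[3,4]
Step 9: ref 5 -> FAULT, evict 4, frames=[3,5]
At step 9: evicted page 4

Answer: 4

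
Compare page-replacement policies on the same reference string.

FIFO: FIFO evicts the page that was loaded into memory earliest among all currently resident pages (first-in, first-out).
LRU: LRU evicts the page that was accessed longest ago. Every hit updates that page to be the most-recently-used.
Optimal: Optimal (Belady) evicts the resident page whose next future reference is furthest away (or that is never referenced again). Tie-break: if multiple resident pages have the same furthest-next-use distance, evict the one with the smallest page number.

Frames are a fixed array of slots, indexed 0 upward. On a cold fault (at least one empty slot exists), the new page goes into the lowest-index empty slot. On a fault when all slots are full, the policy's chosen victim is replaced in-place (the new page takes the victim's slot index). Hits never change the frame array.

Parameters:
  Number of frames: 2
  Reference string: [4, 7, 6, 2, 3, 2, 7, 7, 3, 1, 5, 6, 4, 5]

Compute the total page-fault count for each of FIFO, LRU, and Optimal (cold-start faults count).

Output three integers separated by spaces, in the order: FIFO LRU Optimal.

Answer: 11 12 10

Derivation:
--- FIFO ---
  step 0: ref 4 -> FAULT, frames=[4,-] (faults so far: 1)
  step 1: ref 7 -> FAULT, frames=[4,7] (faults so far: 2)
  step 2: ref 6 -> FAULT, evict 4, frames=[6,7] (faults so far: 3)
  step 3: ref 2 -> FAULT, evict 7, frames=[6,2] (faults so far: 4)
  step 4: ref 3 -> FAULT, evict 6, frames=[3,2] (faults so far: 5)
  step 5: ref 2 -> HIT, frames=[3,2] (faults so far: 5)
  step 6: ref 7 -> FAULT, evict 2, frames=[3,7] (faults so far: 6)
  step 7: ref 7 -> HIT, frames=[3,7] (faults so far: 6)
  step 8: ref 3 -> HIT, frames=[3,7] (faults so far: 6)
  step 9: ref 1 -> FAULT, evict 3, frames=[1,7] (faults so far: 7)
  step 10: ref 5 -> FAULT, evict 7, frames=[1,5] (faults so far: 8)
  step 11: ref 6 -> FAULT, evict 1, frames=[6,5] (faults so far: 9)
  step 12: ref 4 -> FAULT, evict 5, frames=[6,4] (faults so far: 10)
  step 13: ref 5 -> FAULT, evict 6, frames=[5,4] (faults so far: 11)
  FIFO total faults: 11
--- LRU ---
  step 0: ref 4 -> FAULT, frames=[4,-] (faults so far: 1)
  step 1: ref 7 -> FAULT, frames=[4,7] (faults so far: 2)
  step 2: ref 6 -> FAULT, evict 4, frames=[6,7] (faults so far: 3)
  step 3: ref 2 -> FAULT, evict 7, frames=[6,2] (faults so far: 4)
  step 4: ref 3 -> FAULT, evict 6, frames=[3,2] (faults so far: 5)
  step 5: ref 2 -> HIT, frames=[3,2] (faults so far: 5)
  step 6: ref 7 -> FAULT, evict 3, frames=[7,2] (faults so far: 6)
  step 7: ref 7 -> HIT, frames=[7,2] (faults so far: 6)
  step 8: ref 3 -> FAULT, evict 2, frames=[7,3] (faults so far: 7)
  step 9: ref 1 -> FAULT, evict 7, frames=[1,3] (faults so far: 8)
  step 10: ref 5 -> FAULT, evict 3, frames=[1,5] (faults so far: 9)
  step 11: ref 6 -> FAULT, evict 1, frames=[6,5] (faults so far: 10)
  step 12: ref 4 -> FAULT, evict 5, frames=[6,4] (faults so far: 11)
  step 13: ref 5 -> FAULT, evict 6, frames=[5,4] (faults so far: 12)
  LRU total faults: 12
--- Optimal ---
  step 0: ref 4 -> FAULT, frames=[4,-] (faults so far: 1)
  step 1: ref 7 -> FAULT, frames=[4,7] (faults so far: 2)
  step 2: ref 6 -> FAULT, evict 4, frames=[6,7] (faults so far: 3)
  step 3: ref 2 -> FAULT, evict 6, frames=[2,7] (faults so far: 4)
  step 4: ref 3 -> FAULT, evict 7, frames=[2,3] (faults so far: 5)
  step 5: ref 2 -> HIT, frames=[2,3] (faults so far: 5)
  step 6: ref 7 -> FAULT, evict 2, frames=[7,3] (faults so far: 6)
  step 7: ref 7 -> HIT, frames=[7,3] (faults so far: 6)
  step 8: ref 3 -> HIT, frames=[7,3] (faults so far: 6)
  step 9: ref 1 -> FAULT, evict 3, frames=[7,1] (faults so far: 7)
  step 10: ref 5 -> FAULT, evict 1, frames=[7,5] (faults so far: 8)
  step 11: ref 6 -> FAULT, evict 7, frames=[6,5] (faults so far: 9)
  step 12: ref 4 -> FAULT, evict 6, frames=[4,5] (faults so far: 10)
  step 13: ref 5 -> HIT, frames=[4,5] (faults so far: 10)
  Optimal total faults: 10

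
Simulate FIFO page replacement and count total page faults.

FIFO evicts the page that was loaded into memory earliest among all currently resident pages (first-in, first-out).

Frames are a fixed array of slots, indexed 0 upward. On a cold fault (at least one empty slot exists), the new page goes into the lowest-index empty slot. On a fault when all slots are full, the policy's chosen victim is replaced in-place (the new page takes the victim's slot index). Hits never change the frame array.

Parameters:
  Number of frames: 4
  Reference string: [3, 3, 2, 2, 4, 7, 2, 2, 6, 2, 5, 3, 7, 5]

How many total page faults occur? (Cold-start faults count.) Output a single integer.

Step 0: ref 3 → FAULT, frames=[3,-,-,-]
Step 1: ref 3 → HIT, frames=[3,-,-,-]
Step 2: ref 2 → FAULT, frames=[3,2,-,-]
Step 3: ref 2 → HIT, frames=[3,2,-,-]
Step 4: ref 4 → FAULT, frames=[3,2,4,-]
Step 5: ref 7 → FAULT, frames=[3,2,4,7]
Step 6: ref 2 → HIT, frames=[3,2,4,7]
Step 7: ref 2 → HIT, frames=[3,2,4,7]
Step 8: ref 6 → FAULT (evict 3), frames=[6,2,4,7]
Step 9: ref 2 → HIT, frames=[6,2,4,7]
Step 10: ref 5 → FAULT (evict 2), frames=[6,5,4,7]
Step 11: ref 3 → FAULT (evict 4), frames=[6,5,3,7]
Step 12: ref 7 → HIT, frames=[6,5,3,7]
Step 13: ref 5 → HIT, frames=[6,5,3,7]
Total faults: 7

Answer: 7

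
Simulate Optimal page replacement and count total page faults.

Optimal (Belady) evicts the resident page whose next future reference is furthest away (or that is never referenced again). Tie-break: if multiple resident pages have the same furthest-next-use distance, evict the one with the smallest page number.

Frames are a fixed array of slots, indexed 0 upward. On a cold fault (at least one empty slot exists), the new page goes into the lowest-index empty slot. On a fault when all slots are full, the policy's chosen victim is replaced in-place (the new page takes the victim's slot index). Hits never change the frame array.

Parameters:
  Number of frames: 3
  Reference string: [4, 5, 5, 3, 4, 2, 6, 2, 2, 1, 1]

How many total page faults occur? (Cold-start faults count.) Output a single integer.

Answer: 6

Derivation:
Step 0: ref 4 → FAULT, frames=[4,-,-]
Step 1: ref 5 → FAULT, frames=[4,5,-]
Step 2: ref 5 → HIT, frames=[4,5,-]
Step 3: ref 3 → FAULT, frames=[4,5,3]
Step 4: ref 4 → HIT, frames=[4,5,3]
Step 5: ref 2 → FAULT (evict 3), frames=[4,5,2]
Step 6: ref 6 → FAULT (evict 4), frames=[6,5,2]
Step 7: ref 2 → HIT, frames=[6,5,2]
Step 8: ref 2 → HIT, frames=[6,5,2]
Step 9: ref 1 → FAULT (evict 2), frames=[6,5,1]
Step 10: ref 1 → HIT, frames=[6,5,1]
Total faults: 6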